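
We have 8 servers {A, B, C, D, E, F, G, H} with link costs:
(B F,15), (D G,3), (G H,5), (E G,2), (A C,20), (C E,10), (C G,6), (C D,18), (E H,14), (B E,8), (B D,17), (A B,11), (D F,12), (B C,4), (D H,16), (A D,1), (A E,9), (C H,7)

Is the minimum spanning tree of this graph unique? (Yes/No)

Yes

Kruskal's algorithm — process edges by increasing weight (ties by edge label):
A D (1): add — endpoints in different components.
E G (2): add — endpoints in different components.
D G (3): add — endpoints in different components.
B C (4): add — endpoints in different components.
G H (5): add — endpoints in different components.
C G (6): add — endpoints in different components.
C H (7): skip — C and H already connected.
B E (8): skip — B and E already connected.
A E (9): skip — A and E already connected.
C E (10): skip — C and E already connected.
A B (11): skip — A and B already connected.
D F (12): add — endpoints in different components.
Every non-tree edge has weight strictly greater than the heaviest edge on the tree path between its endpoints, so the MST is unique.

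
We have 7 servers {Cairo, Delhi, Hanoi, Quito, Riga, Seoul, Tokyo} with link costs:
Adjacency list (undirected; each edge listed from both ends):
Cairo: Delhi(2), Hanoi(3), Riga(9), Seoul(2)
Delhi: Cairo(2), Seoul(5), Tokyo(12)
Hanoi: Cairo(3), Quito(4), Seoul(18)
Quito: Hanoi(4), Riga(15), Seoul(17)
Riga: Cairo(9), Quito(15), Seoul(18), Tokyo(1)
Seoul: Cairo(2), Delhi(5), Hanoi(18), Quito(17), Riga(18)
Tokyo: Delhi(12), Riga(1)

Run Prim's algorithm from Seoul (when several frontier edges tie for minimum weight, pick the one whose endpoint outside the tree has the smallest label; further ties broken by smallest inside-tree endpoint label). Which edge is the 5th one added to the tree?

Grow the tree from Seoul using Prim:
Step 1: cheapest edge leaving the tree is Cairo—Seoul (2); add Cairo.
Step 2: cheapest edge leaving the tree is Cairo—Delhi (2); add Delhi.
Step 3: cheapest edge leaving the tree is Cairo—Hanoi (3); add Hanoi.
Step 4: cheapest edge leaving the tree is Hanoi—Quito (4); add Quito.
Step 5: cheapest edge leaving the tree is Cairo—Riga (9); add Riga.
Step 6: cheapest edge leaving the tree is Riga—Tokyo (1); add Tokyo.
The 5th edge added is Cairo—Riga.

Cairo-Riga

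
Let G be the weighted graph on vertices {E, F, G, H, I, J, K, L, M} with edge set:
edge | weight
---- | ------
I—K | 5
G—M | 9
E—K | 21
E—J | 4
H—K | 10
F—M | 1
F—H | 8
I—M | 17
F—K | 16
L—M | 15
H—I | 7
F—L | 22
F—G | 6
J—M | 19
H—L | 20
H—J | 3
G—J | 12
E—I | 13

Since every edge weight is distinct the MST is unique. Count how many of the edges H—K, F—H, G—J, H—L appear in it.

1

Sort edges by weight, then run Kruskal:
F—M (1): add — endpoints in different components.
H—J (3): add — endpoints in different components.
E—J (4): add — endpoints in different components.
I—K (5): add — endpoints in different components.
F—G (6): add — endpoints in different components.
H—I (7): add — endpoints in different components.
F—H (8): add — endpoints in different components.
G—M (9): skip — G and M already connected.
H—K (10): skip — H and K already connected.
G—J (12): skip — G and J already connected.
E—I (13): skip — E and I already connected.
L—M (15): add — endpoints in different components.
MST edge set: {F—M, H—J, E—J, I—K, F—G, H—I, F—H, L—M}.
Of the listed edges, {F—H} are in the MST → 1.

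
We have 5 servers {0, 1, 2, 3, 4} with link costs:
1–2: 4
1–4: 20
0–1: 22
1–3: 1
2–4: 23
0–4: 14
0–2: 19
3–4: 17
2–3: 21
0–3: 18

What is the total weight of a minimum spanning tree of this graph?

36

Prim's algorithm from 1:
Step 1: frontier [1–3 1, 1–2 4, 1–4 20, 0–1 22] → take 1–3 (1); add 3.
Step 2: frontier [1–2 4, 1–4 20, 0–1 22, 3–4 17, 0–3 18, 2–3 21] → take 1–2 (4); add 2.
Step 3: frontier [1–4 20, 0–1 22, 0–2 19, 2–4 23, 3–4 17, 0–3 18] → take 3–4 (17); add 4.
Step 4: frontier [0–1 22, 0–2 19, 0–3 18, 0–4 14] → take 0–4 (14); add 0.
MST edges: 1–3, 1–2, 3–4, 0–4; total weight 1+4+17+14 = 36.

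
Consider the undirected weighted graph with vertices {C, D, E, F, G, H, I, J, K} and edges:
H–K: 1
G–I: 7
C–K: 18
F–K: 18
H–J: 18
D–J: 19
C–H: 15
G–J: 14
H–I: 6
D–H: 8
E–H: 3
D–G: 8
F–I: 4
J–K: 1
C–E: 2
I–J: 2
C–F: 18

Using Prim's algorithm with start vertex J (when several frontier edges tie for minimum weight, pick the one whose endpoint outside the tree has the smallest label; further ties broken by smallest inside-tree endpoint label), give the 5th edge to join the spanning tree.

Grow the tree from J using Prim:
Step 1: cheapest edge leaving the tree is J–K (1); add K.
Step 2: cheapest edge leaving the tree is H–K (1); add H.
Step 3: cheapest edge leaving the tree is I–J (2); add I.
Step 4: cheapest edge leaving the tree is E–H (3); add E.
Step 5: cheapest edge leaving the tree is C–E (2); add C.
Step 6: cheapest edge leaving the tree is F–I (4); add F.
Step 7: cheapest edge leaving the tree is G–I (7); add G.
Step 8: cheapest edge leaving the tree is D–G (8); add D.
The 5th edge added is C–E.

C-E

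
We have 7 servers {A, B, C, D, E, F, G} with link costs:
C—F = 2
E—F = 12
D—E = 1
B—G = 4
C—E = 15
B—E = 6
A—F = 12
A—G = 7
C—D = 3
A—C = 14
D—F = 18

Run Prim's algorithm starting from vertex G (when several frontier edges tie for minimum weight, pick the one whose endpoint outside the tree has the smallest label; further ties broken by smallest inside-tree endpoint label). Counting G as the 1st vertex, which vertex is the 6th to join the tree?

Prim, starting at G.
Step 1: frontier [B—G 4, A—G 7] → take B—G (4); add B.
Step 2: frontier [B—E 6, A—G 7] → take B—E (6); add E.
Step 3: frontier [D—E 1, E—F 12, C—E 15, A—G 7] → take D—E (1); add D.
Step 4: frontier [C—D 3, D—F 18, E—F 12, C—E 15, A—G 7] → take C—D (3); add C.
Step 5: frontier [C—F 2, A—C 14, D—F 18, E—F 12, A—G 7] → take C—F (2); add F.
Step 6: frontier [A—C 14, A—F 12, A—G 7] → take A—G (7); add A.
Vertex order: G, B, E, D, C, F, A. The 6th vertex is F.

F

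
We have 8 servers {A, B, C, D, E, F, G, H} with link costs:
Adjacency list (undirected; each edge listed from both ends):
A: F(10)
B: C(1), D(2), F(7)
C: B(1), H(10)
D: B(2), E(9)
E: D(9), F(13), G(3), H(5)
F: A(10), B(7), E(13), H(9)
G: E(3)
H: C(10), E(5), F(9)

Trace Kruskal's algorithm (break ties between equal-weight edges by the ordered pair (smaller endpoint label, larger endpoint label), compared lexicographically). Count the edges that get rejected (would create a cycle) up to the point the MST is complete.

1

Sort edges by weight, then run Kruskal:
B–C (1): add — endpoints in different components.
B–D (2): add — endpoints in different components.
E–G (3): add — endpoints in different components.
E–H (5): add — endpoints in different components.
B–F (7): add — endpoints in different components.
D–E (9): add — endpoints in different components.
F–H (9): skip — F and H already connected.
A–F (10): add — endpoints in different components.
Edges rejected before the tree was complete: 1.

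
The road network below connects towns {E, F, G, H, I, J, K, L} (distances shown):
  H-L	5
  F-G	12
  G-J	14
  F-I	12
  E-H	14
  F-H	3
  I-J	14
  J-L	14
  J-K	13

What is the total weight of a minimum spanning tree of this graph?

73

Kruskal's algorithm — process edges by increasing weight (ties by edge label):
F-H (3): add — endpoints in different components.
H-L (5): add — endpoints in different components.
F-G (12): add — endpoints in different components.
F-I (12): add — endpoints in different components.
J-K (13): add — endpoints in different components.
E-H (14): add — endpoints in different components.
G-J (14): add — endpoints in different components.
MST edges: F-H, H-L, F-G, F-I, J-K, E-H, G-J; total weight 3+5+12+12+13+14+14 = 73.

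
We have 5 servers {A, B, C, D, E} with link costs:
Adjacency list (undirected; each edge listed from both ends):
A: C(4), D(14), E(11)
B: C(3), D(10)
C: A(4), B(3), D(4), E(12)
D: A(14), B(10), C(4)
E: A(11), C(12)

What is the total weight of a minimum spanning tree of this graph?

Grow the tree from E using Prim:
Step 1: frontier [A—E 11, C—E 12] → take A—E (11); add A.
Step 2: frontier [A—C 4, A—D 14, C—E 12] → take A—C (4); add C.
Step 3: frontier [A—D 14, B—C 3, C—D 4] → take B—C (3); add B.
Step 4: frontier [A—D 14, B—D 10, C—D 4] → take C—D (4); add D.
MST edges: A—E, A—C, B—C, C—D; total weight 11+4+3+4 = 22.

22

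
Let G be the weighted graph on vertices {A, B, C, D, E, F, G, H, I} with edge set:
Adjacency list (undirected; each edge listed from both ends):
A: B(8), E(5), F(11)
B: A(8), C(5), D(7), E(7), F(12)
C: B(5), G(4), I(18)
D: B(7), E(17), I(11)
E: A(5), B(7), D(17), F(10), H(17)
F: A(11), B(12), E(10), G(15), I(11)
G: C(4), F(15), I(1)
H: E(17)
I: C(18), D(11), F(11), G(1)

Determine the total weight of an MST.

56

Kruskal's algorithm — process edges by increasing weight (ties by edge label):
G I (1): add — endpoints in different components.
C G (4): add — endpoints in different components.
A E (5): add — endpoints in different components.
B C (5): add — endpoints in different components.
B D (7): add — endpoints in different components.
B E (7): add — endpoints in different components.
A B (8): skip — A and B already connected.
E F (10): add — endpoints in different components.
A F (11): skip — A and F already connected.
D I (11): skip — D and I already connected.
F I (11): skip — F and I already connected.
B F (12): skip — B and F already connected.
F G (15): skip — F and G already connected.
D E (17): skip — D and E already connected.
E H (17): add — endpoints in different components.
MST edges: G I, C G, A E, B C, B D, B E, E F, E H; total weight 1+4+5+5+7+7+10+17 = 56.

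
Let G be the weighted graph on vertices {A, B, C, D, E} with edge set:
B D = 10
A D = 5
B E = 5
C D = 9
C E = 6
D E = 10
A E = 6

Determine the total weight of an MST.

Kruskal's algorithm — process edges by increasing weight (ties by edge label):
A D (5): add — endpoints in different components.
B E (5): add — endpoints in different components.
A E (6): add — endpoints in different components.
C E (6): add — endpoints in different components.
MST edges: A D, B E, A E, C E; total weight 5+5+6+6 = 22.

22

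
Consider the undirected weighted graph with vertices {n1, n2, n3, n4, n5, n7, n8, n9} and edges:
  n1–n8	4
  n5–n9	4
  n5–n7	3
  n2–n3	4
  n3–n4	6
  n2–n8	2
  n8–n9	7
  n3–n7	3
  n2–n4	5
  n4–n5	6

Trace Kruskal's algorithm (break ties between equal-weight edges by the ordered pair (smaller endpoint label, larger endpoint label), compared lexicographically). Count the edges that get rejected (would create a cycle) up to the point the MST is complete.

Kruskal's algorithm — process edges by increasing weight (ties by edge label):
n2–n8 (2): add — endpoints in different components.
n3–n7 (3): add — endpoints in different components.
n5–n7 (3): add — endpoints in different components.
n1–n8 (4): add — endpoints in different components.
n2–n3 (4): add — endpoints in different components.
n5–n9 (4): add — endpoints in different components.
n2–n4 (5): add — endpoints in different components.
Edges rejected before the tree was complete: 0.

0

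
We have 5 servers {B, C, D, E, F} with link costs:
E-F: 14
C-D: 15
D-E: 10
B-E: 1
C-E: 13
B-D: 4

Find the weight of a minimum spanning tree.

32

Prim's algorithm from B:
Step 1: cheapest edge leaving the tree is B-E (1); add E.
Step 2: cheapest edge leaving the tree is B-D (4); add D.
Step 3: cheapest edge leaving the tree is C-E (13); add C.
Step 4: cheapest edge leaving the tree is E-F (14); add F.
MST edges: B-E, B-D, C-E, E-F; total weight 1+4+13+14 = 32.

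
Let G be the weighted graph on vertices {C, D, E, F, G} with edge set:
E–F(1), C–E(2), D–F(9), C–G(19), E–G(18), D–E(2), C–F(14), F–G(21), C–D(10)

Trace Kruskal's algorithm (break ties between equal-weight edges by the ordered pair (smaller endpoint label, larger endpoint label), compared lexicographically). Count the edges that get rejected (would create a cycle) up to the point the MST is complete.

Kruskal: consider edges lightest-first.
E–F (1): add — endpoints in different components.
C–E (2): add — endpoints in different components.
D–E (2): add — endpoints in different components.
D–F (9): skip — D and F already connected.
C–D (10): skip — C and D already connected.
C–F (14): skip — C and F already connected.
E–G (18): add — endpoints in different components.
Edges rejected before the tree was complete: 3.

3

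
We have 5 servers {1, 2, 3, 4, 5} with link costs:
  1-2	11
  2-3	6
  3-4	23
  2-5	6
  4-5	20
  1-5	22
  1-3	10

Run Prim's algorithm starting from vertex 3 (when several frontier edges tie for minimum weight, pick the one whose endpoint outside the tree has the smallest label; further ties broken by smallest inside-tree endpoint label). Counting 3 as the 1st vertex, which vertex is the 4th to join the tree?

1

Prim, starting at 3.
Step 1: cheapest edge leaving the tree is 2-3 (6); add 2.
Step 2: cheapest edge leaving the tree is 2-5 (6); add 5.
Step 3: cheapest edge leaving the tree is 1-3 (10); add 1.
Step 4: cheapest edge leaving the tree is 4-5 (20); add 4.
Vertex order: 3, 2, 5, 1, 4. The 4th vertex is 1.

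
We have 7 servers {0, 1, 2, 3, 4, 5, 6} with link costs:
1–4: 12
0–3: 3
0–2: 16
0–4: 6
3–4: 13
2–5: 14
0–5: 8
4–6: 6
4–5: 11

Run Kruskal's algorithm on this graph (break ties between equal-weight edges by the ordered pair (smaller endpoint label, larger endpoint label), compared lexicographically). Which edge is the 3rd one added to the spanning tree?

4-6

Kruskal: consider edges lightest-first.
0–3 (3): add. Components now {0,3} {1} {2} {4} {5} {6}
0–4 (6): add. Components now {0,3,4} {1} {2} {5} {6}
4–6 (6): add. Components now {0,3,4,6} {1} {2} {5}
0–5 (8): add. Components now {0,3,4,5,6} {1} {2}
4–5 (11): skip — 4 and 5 already connected.
1–4 (12): add. Components now {0,1,3,4,5,6} {2}
3–4 (13): skip — 3 and 4 already connected.
2–5 (14): add. Components now {0,1,2,3,4,5,6}
The 3rd edge added is 4–6.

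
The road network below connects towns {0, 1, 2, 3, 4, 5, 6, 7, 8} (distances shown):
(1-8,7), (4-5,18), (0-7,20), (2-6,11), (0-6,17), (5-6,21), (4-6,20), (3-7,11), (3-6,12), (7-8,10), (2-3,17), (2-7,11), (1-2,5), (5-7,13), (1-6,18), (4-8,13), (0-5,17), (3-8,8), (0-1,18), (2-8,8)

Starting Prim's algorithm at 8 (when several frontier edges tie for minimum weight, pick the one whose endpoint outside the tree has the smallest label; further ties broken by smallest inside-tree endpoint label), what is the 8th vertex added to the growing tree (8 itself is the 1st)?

5

Prim's algorithm from 8:
Step 1: cheapest edge leaving the tree is 1-8 (7); add 1.
Step 2: cheapest edge leaving the tree is 1-2 (5); add 2.
Step 3: cheapest edge leaving the tree is 3-8 (8); add 3.
Step 4: cheapest edge leaving the tree is 7-8 (10); add 7.
Step 5: cheapest edge leaving the tree is 2-6 (11); add 6.
Step 6: cheapest edge leaving the tree is 4-8 (13); add 4.
Step 7: cheapest edge leaving the tree is 5-7 (13); add 5.
Step 8: cheapest edge leaving the tree is 0-5 (17); add 0.
Vertex order: 8, 1, 2, 3, 7, 6, 4, 5, 0. The 8th vertex is 5.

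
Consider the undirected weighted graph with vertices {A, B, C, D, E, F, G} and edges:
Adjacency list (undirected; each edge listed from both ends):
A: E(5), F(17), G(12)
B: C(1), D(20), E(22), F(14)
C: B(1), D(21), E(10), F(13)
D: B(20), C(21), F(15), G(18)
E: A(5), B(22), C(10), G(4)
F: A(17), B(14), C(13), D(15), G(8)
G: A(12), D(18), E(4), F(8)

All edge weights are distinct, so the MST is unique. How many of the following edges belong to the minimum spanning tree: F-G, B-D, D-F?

2

Kruskal's algorithm — process edges by increasing weight (ties by edge label):
B-C (1): add — endpoints in different components.
E-G (4): add — endpoints in different components.
A-E (5): add — endpoints in different components.
F-G (8): add — endpoints in different components.
C-E (10): add — endpoints in different components.
A-G (12): skip — A and G already connected.
C-F (13): skip — C and F already connected.
B-F (14): skip — B and F already connected.
D-F (15): add — endpoints in different components.
MST edge set: {B-C, E-G, A-E, F-G, C-E, D-F}.
Of the listed edges, {F-G, D-F} are in the MST → 2.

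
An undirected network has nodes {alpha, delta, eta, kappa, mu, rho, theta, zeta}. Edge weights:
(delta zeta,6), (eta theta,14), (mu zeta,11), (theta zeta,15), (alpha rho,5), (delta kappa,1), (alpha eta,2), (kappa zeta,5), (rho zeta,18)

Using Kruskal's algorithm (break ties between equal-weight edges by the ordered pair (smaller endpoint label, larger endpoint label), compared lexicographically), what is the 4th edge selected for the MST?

kappa-zeta

Kruskal: consider edges lightest-first.
delta kappa (1): add — endpoints in different components.
alpha eta (2): add — endpoints in different components.
alpha rho (5): add — endpoints in different components.
kappa zeta (5): add — endpoints in different components.
delta zeta (6): skip — delta and zeta already connected.
mu zeta (11): add — endpoints in different components.
eta theta (14): add — endpoints in different components.
theta zeta (15): add — endpoints in different components.
The 4th edge added is kappa zeta.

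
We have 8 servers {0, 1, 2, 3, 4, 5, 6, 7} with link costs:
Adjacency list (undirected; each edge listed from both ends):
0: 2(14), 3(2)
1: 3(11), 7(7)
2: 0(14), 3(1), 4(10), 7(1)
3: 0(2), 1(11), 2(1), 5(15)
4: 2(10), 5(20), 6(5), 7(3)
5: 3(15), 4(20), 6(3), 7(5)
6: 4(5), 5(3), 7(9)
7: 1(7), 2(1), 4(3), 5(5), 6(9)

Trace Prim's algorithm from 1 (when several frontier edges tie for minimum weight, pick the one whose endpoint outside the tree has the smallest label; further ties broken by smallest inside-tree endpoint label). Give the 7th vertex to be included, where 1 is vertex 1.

5

Grow the tree from 1 using Prim:
Step 1: cheapest edge leaving the tree is 1–7 (7); add 7.
Step 2: cheapest edge leaving the tree is 2–7 (1); add 2.
Step 3: cheapest edge leaving the tree is 2–3 (1); add 3.
Step 4: cheapest edge leaving the tree is 0–3 (2); add 0.
Step 5: cheapest edge leaving the tree is 4–7 (3); add 4.
Step 6: cheapest edge leaving the tree is 5–7 (5); add 5.
Step 7: cheapest edge leaving the tree is 5–6 (3); add 6.
Vertex order: 1, 7, 2, 3, 0, 4, 5, 6. The 7th vertex is 5.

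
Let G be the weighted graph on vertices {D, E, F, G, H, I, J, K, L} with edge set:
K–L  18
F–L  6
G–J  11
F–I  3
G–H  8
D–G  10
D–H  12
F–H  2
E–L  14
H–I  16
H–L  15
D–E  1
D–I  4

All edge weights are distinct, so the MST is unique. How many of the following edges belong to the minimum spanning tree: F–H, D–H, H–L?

Sort edges by weight, then run Kruskal:
D–E (1): add — endpoints in different components.
F–H (2): add — endpoints in different components.
F–I (3): add — endpoints in different components.
D–I (4): add — endpoints in different components.
F–L (6): add — endpoints in different components.
G–H (8): add — endpoints in different components.
D–G (10): skip — D and G already connected.
G–J (11): add — endpoints in different components.
D–H (12): skip — D and H already connected.
E–L (14): skip — E and L already connected.
H–L (15): skip — H and L already connected.
H–I (16): skip — H and I already connected.
K–L (18): add — endpoints in different components.
MST edge set: {D–E, F–H, F–I, D–I, F–L, G–H, G–J, K–L}.
Of the listed edges, {F–H} are in the MST → 1.

1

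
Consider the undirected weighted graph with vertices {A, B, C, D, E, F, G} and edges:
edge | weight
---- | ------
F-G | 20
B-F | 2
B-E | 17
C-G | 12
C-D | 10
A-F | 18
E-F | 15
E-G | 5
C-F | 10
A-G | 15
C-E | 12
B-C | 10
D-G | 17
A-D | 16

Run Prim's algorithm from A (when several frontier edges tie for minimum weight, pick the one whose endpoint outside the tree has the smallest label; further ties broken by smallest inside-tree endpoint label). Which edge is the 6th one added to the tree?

Prim, starting at A.
Step 1: cheapest edge leaving the tree is A-G (15); add G.
Step 2: cheapest edge leaving the tree is E-G (5); add E.
Step 3: cheapest edge leaving the tree is C-E (12); add C.
Step 4: cheapest edge leaving the tree is B-C (10); add B.
Step 5: cheapest edge leaving the tree is B-F (2); add F.
Step 6: cheapest edge leaving the tree is C-D (10); add D.
The 6th edge added is C-D.

C-D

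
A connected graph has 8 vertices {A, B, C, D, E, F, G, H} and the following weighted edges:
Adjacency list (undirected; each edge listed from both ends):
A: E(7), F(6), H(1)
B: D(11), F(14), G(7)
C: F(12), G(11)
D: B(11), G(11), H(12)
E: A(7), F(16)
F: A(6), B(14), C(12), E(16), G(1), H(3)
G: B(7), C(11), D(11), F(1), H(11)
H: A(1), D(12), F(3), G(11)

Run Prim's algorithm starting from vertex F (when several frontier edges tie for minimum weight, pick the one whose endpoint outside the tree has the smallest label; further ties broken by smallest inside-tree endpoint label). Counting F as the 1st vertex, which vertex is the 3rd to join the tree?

H

Prim's algorithm from F:
Step 1: frontier [F-G 1, F-H 3, A-F 6, C-F 12, B-F 14, E-F 16] → take F-G (1); add G.
Step 2: frontier [F-H 3, A-F 6, C-F 12, B-F 14, E-F 16, B-G 7, C-G 11, D-G 11, G-H 11] → take F-H (3); add H.
Step 3: frontier [A-F 6, C-F 12, B-F 14, E-F 16, B-G 7, C-G 11, D-G 11, A-H 1, D-H 12] → take A-H (1); add A.
Step 4: frontier [A-E 7, C-F 12, B-F 14, E-F 16, B-G 7, C-G 11, D-G 11, D-H 12] → take B-G (7); add B.
Step 5: frontier [A-E 7, B-D 11, C-F 12, E-F 16, C-G 11, D-G 11, D-H 12] → take A-E (7); add E.
Step 6: frontier [B-D 11, C-F 12, C-G 11, D-G 11, D-H 12] → take C-G (11); add C.
Step 7: frontier [B-D 11, D-G 11, D-H 12] → take B-D (11); add D.
Vertex order: F, G, H, A, B, E, C, D. The 3rd vertex is H.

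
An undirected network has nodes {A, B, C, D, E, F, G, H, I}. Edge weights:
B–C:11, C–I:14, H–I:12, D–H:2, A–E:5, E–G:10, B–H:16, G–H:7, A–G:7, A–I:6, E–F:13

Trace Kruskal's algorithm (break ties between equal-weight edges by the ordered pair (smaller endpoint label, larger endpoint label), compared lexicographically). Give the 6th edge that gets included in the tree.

B-C

Kruskal's algorithm — process edges by increasing weight (ties by edge label):
D–H (2): add — endpoints in different components.
A–E (5): add — endpoints in different components.
A–I (6): add — endpoints in different components.
A–G (7): add — endpoints in different components.
G–H (7): add — endpoints in different components.
E–G (10): skip — E and G already connected.
B–C (11): add — endpoints in different components.
H–I (12): skip — H and I already connected.
E–F (13): add — endpoints in different components.
C–I (14): add — endpoints in different components.
The 6th edge added is B–C.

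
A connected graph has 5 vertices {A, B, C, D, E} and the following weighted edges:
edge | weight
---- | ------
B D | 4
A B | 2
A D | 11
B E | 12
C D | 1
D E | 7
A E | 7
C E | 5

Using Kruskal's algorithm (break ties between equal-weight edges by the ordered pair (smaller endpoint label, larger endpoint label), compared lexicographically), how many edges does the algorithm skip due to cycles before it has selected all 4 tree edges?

Kruskal: consider edges lightest-first.
C D (1): add — endpoints in different components.
A B (2): add — endpoints in different components.
B D (4): add — endpoints in different components.
C E (5): add — endpoints in different components.
Edges rejected before the tree was complete: 0.

0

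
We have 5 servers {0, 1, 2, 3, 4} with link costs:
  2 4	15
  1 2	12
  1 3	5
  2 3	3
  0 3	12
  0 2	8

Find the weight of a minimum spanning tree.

Kruskal: consider edges lightest-first.
2 3 (3): add — endpoints in different components.
1 3 (5): add — endpoints in different components.
0 2 (8): add — endpoints in different components.
0 3 (12): skip — 0 and 3 already connected.
1 2 (12): skip — 1 and 2 already connected.
2 4 (15): add — endpoints in different components.
MST edges: 2 3, 1 3, 0 2, 2 4; total weight 3+5+8+15 = 31.

31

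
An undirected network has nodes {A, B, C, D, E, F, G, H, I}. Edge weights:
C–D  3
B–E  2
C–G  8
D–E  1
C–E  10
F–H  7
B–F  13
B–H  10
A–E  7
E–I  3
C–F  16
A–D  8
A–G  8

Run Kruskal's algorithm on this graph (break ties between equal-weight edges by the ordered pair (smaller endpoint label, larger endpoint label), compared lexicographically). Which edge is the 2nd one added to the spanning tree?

Kruskal's algorithm — process edges by increasing weight (ties by edge label):
D–E (1): add — endpoints in different components.
B–E (2): add — endpoints in different components.
C–D (3): add — endpoints in different components.
E–I (3): add — endpoints in different components.
A–E (7): add — endpoints in different components.
F–H (7): add — endpoints in different components.
A–D (8): skip — A and D already connected.
A–G (8): add — endpoints in different components.
C–G (8): skip — C and G already connected.
B–H (10): add — endpoints in different components.
The 2nd edge added is B–E.

B-E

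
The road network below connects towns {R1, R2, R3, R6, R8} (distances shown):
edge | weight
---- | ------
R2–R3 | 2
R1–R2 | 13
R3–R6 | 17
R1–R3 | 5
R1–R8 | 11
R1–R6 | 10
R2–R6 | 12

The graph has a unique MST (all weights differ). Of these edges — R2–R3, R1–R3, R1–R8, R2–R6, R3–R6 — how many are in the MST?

Kruskal: consider edges lightest-first.
R2–R3 (2): add. Components now {R6} {R8} {R2,R3} {R1}
R1–R3 (5): add. Components now {R6} {R8} {R1,R2,R3}
R1–R6 (10): add. Components now {R1,R2,R3,R6} {R8}
R1–R8 (11): add. Components now {R1,R2,R3,R6,R8}
MST edge set: {R2–R3, R1–R3, R1–R6, R1–R8}.
Of the listed edges, {R2–R3, R1–R3, R1–R8} are in the MST → 3.

3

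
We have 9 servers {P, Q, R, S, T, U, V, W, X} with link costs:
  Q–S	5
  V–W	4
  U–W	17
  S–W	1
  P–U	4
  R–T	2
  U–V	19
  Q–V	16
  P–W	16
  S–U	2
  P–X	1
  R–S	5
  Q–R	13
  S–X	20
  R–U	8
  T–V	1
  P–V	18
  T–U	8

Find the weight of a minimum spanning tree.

20

Prim's algorithm from P:
Step 1: cheapest edge leaving the tree is P–X (1); add X.
Step 2: cheapest edge leaving the tree is P–U (4); add U.
Step 3: cheapest edge leaving the tree is S–U (2); add S.
Step 4: cheapest edge leaving the tree is S–W (1); add W.
Step 5: cheapest edge leaving the tree is V–W (4); add V.
Step 6: cheapest edge leaving the tree is T–V (1); add T.
Step 7: cheapest edge leaving the tree is R–T (2); add R.
Step 8: cheapest edge leaving the tree is Q–S (5); add Q.
MST edges: P–X, P–U, S–U, S–W, V–W, T–V, R–T, Q–S; total weight 1+4+2+1+4+1+2+5 = 20.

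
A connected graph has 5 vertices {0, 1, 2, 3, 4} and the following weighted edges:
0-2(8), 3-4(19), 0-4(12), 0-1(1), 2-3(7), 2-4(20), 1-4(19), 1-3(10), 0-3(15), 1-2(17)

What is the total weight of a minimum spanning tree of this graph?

Sort edges by weight, then run Kruskal:
0-1 (1): add — endpoints in different components.
2-3 (7): add — endpoints in different components.
0-2 (8): add — endpoints in different components.
1-3 (10): skip — 1 and 3 already connected.
0-4 (12): add — endpoints in different components.
MST edges: 0-1, 2-3, 0-2, 0-4; total weight 1+7+8+12 = 28.

28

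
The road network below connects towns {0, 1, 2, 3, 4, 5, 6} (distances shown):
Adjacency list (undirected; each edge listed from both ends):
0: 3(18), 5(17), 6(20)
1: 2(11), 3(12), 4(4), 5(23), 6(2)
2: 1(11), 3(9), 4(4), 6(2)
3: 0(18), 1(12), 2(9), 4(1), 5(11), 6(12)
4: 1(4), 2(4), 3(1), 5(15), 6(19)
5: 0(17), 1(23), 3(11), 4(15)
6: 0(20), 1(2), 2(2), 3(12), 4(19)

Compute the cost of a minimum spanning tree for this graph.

Sort edges by weight, then run Kruskal:
3-4 (1): add — endpoints in different components.
1-6 (2): add — endpoints in different components.
2-6 (2): add — endpoints in different components.
1-4 (4): add — endpoints in different components.
2-4 (4): skip — 2 and 4 already connected.
2-3 (9): skip — 2 and 3 already connected.
1-2 (11): skip — 1 and 2 already connected.
3-5 (11): add — endpoints in different components.
1-3 (12): skip — 1 and 3 already connected.
3-6 (12): skip — 3 and 6 already connected.
4-5 (15): skip — 4 and 5 already connected.
0-5 (17): add — endpoints in different components.
MST edges: 3-4, 1-6, 2-6, 1-4, 3-5, 0-5; total weight 1+2+2+4+11+17 = 37.

37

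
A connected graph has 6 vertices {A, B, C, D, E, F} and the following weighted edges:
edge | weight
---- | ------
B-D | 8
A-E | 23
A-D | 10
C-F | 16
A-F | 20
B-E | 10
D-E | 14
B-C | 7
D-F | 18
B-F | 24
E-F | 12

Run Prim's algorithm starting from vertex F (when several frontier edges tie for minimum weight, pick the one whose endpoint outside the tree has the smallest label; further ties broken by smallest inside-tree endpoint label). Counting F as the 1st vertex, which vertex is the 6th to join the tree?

Prim's algorithm from F:
Step 1: frontier [E-F 12, C-F 16, D-F 18, A-F 20, B-F 24] → take E-F (12); add E.
Step 2: frontier [B-E 10, D-E 14, A-E 23, C-F 16, D-F 18, A-F 20, B-F 24] → take B-E (10); add B.
Step 3: frontier [B-C 7, B-D 8, D-E 14, A-E 23, C-F 16, D-F 18, A-F 20] → take B-C (7); add C.
Step 4: frontier [B-D 8, D-E 14, A-E 23, D-F 18, A-F 20] → take B-D (8); add D.
Step 5: frontier [A-D 10, A-E 23, A-F 20] → take A-D (10); add A.
Vertex order: F, E, B, C, D, A. The 6th vertex is A.

A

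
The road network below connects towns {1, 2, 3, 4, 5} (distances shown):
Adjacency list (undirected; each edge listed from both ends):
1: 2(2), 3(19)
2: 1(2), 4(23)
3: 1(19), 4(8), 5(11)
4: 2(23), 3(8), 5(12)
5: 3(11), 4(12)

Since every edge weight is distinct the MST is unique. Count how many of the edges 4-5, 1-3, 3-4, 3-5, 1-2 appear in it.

Kruskal: consider edges lightest-first.
1-2 (2): add — endpoints in different components.
3-4 (8): add — endpoints in different components.
3-5 (11): add — endpoints in different components.
4-5 (12): skip — 4 and 5 already connected.
1-3 (19): add — endpoints in different components.
MST edge set: {1-2, 3-4, 3-5, 1-3}.
Of the listed edges, {1-3, 3-4, 3-5, 1-2} are in the MST → 4.

4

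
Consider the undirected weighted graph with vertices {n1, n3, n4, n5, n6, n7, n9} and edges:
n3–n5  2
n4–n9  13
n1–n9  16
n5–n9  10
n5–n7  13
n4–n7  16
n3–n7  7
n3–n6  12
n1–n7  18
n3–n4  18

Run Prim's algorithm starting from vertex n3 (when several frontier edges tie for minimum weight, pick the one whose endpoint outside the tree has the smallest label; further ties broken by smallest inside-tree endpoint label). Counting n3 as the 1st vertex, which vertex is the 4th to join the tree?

Prim's algorithm from n3:
Step 1: cheapest edge leaving the tree is n3–n5 (2); add n5.
Step 2: cheapest edge leaving the tree is n3–n7 (7); add n7.
Step 3: cheapest edge leaving the tree is n5–n9 (10); add n9.
Step 4: cheapest edge leaving the tree is n3–n6 (12); add n6.
Step 5: cheapest edge leaving the tree is n4–n9 (13); add n4.
Step 6: cheapest edge leaving the tree is n1–n9 (16); add n1.
Vertex order: n3, n5, n7, n9, n6, n4, n1. The 4th vertex is n9.

n9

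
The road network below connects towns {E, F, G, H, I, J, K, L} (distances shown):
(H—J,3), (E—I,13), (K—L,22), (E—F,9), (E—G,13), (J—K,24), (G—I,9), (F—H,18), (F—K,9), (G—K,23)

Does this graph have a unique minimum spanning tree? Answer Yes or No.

No

Kruskal's algorithm — process edges by increasing weight (ties by edge label):
H—J (3): add — endpoints in different components.
E—F (9): add — endpoints in different components.
F—K (9): add — endpoints in different components.
G—I (9): add — endpoints in different components.
E—G (13): add — endpoints in different components.
E—I (13): skip — E and I already connected.
F—H (18): add — endpoints in different components.
K—L (22): add — endpoints in different components.
Non-tree edge E—I has weight 13, equal to the heaviest edge on its tree cycle — swapping gives another MST of the same weight. Not unique.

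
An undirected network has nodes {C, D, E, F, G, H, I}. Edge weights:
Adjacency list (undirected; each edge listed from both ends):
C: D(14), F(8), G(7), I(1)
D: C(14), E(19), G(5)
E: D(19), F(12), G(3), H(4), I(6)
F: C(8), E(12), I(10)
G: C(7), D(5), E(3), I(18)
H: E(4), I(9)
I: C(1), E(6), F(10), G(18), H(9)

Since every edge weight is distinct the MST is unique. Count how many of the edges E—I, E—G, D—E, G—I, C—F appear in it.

3

Kruskal: consider edges lightest-first.
C—I (1): add — endpoints in different components.
E—G (3): add — endpoints in different components.
E—H (4): add — endpoints in different components.
D—G (5): add — endpoints in different components.
E—I (6): add — endpoints in different components.
C—G (7): skip — C and G already connected.
C—F (8): add — endpoints in different components.
MST edge set: {C—I, E—G, E—H, D—G, E—I, C—F}.
Of the listed edges, {E—I, E—G, C—F} are in the MST → 3.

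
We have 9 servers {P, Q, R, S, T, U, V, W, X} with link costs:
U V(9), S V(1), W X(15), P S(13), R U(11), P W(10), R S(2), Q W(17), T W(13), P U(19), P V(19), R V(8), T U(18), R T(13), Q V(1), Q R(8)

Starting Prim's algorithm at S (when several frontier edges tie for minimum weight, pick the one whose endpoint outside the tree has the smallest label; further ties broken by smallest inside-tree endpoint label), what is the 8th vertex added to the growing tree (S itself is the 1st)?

T

Grow the tree from S using Prim:
Step 1: cheapest edge leaving the tree is S V (1); add V.
Step 2: cheapest edge leaving the tree is Q V (1); add Q.
Step 3: cheapest edge leaving the tree is R S (2); add R.
Step 4: cheapest edge leaving the tree is U V (9); add U.
Step 5: cheapest edge leaving the tree is P S (13); add P.
Step 6: cheapest edge leaving the tree is P W (10); add W.
Step 7: cheapest edge leaving the tree is R T (13); add T.
Step 8: cheapest edge leaving the tree is W X (15); add X.
Vertex order: S, V, Q, R, U, P, W, T, X. The 8th vertex is T.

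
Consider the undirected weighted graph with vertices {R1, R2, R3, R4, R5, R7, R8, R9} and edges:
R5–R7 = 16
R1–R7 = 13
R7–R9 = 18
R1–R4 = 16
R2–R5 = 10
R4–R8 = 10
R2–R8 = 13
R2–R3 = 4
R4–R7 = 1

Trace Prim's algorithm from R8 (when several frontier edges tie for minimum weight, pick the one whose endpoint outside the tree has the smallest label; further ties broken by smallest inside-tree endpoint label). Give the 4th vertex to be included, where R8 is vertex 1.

R1

Prim, starting at R8.
Step 1: frontier [R4–R8 10, R2–R8 13] → take R4–R8 (10); add R4.
Step 2: frontier [R4–R7 1, R1–R4 16, R2–R8 13] → take R4–R7 (1); add R7.
Step 3: frontier [R1–R4 16, R1–R7 13, R5–R7 16, R7–R9 18, R2–R8 13] → take R1–R7 (13); add R1.
Step 4: frontier [R5–R7 16, R7–R9 18, R2–R8 13] → take R2–R8 (13); add R2.
Step 5: frontier [R2–R3 4, R2–R5 10, R5–R7 16, R7–R9 18] → take R2–R3 (4); add R3.
Step 6: frontier [R2–R5 10, R5–R7 16, R7–R9 18] → take R2–R5 (10); add R5.
Step 7: frontier [R7–R9 18] → take R7–R9 (18); add R9.
Vertex order: R8, R4, R7, R1, R2, R3, R5, R9. The 4th vertex is R1.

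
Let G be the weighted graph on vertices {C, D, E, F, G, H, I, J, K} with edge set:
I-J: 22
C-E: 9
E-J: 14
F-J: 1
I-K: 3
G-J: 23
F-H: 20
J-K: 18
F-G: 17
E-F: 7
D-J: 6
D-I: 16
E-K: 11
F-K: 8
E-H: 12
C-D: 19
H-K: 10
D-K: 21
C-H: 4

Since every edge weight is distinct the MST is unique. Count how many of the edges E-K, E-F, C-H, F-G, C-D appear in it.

Kruskal: consider edges lightest-first.
F-J (1): add — endpoints in different components.
I-K (3): add — endpoints in different components.
C-H (4): add — endpoints in different components.
D-J (6): add — endpoints in different components.
E-F (7): add — endpoints in different components.
F-K (8): add — endpoints in different components.
C-E (9): add — endpoints in different components.
H-K (10): skip — H and K already connected.
E-K (11): skip — E and K already connected.
E-H (12): skip — E and H already connected.
E-J (14): skip — E and J already connected.
D-I (16): skip — D and I already connected.
F-G (17): add — endpoints in different components.
MST edge set: {F-J, I-K, C-H, D-J, E-F, F-K, C-E, F-G}.
Of the listed edges, {E-F, C-H, F-G} are in the MST → 3.

3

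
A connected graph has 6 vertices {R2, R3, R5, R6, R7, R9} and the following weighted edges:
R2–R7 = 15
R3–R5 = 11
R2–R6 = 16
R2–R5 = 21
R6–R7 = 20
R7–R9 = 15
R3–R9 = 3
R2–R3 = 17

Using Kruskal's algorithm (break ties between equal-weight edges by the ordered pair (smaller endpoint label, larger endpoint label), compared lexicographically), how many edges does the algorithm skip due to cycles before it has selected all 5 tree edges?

Sort edges by weight, then run Kruskal:
R3–R9 (3): add. Components now {R3,R9} {R7} {R5} {R6} {R2}
R3–R5 (11): add. Components now {R3,R5,R9} {R7} {R6} {R2}
R2–R7 (15): add. Components now {R3,R5,R9} {R2,R7} {R6}
R7–R9 (15): add. Components now {R2,R3,R5,R7,R9} {R6}
R2–R6 (16): add. Components now {R2,R3,R5,R6,R7,R9}
Edges rejected before the tree was complete: 0.

0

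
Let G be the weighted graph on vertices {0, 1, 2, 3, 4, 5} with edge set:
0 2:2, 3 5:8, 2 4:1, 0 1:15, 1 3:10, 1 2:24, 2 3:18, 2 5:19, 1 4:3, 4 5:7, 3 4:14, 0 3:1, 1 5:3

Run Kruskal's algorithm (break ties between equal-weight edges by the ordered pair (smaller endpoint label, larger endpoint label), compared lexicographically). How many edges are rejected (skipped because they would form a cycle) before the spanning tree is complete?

0

Kruskal: consider edges lightest-first.
0 3 (1): add. Components now {0,3} {1} {2} {4} {5}
2 4 (1): add. Components now {0,3} {1} {2,4} {5}
0 2 (2): add. Components now {0,2,3,4} {1} {5}
1 4 (3): add. Components now {0,1,2,3,4} {5}
1 5 (3): add. Components now {0,1,2,3,4,5}
Edges rejected before the tree was complete: 0.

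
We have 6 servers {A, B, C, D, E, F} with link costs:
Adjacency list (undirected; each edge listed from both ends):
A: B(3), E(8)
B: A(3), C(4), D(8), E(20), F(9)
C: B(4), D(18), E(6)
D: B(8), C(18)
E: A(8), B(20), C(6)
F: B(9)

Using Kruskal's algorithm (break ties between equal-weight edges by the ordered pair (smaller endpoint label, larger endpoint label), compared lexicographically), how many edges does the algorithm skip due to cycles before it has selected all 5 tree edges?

1

Sort edges by weight, then run Kruskal:
A—B (3): add — endpoints in different components.
B—C (4): add — endpoints in different components.
C—E (6): add — endpoints in different components.
A—E (8): skip — A and E already connected.
B—D (8): add — endpoints in different components.
B—F (9): add — endpoints in different components.
Edges rejected before the tree was complete: 1.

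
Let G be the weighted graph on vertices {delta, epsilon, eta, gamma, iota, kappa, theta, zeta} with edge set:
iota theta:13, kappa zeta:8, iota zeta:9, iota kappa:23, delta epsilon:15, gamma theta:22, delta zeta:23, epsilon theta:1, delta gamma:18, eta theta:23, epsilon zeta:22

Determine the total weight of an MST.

Kruskal's algorithm — process edges by increasing weight (ties by edge label):
epsilon theta (1): add — endpoints in different components.
kappa zeta (8): add — endpoints in different components.
iota zeta (9): add — endpoints in different components.
iota theta (13): add — endpoints in different components.
delta epsilon (15): add — endpoints in different components.
delta gamma (18): add — endpoints in different components.
epsilon zeta (22): skip — zeta and epsilon already connected.
gamma theta (22): skip — theta and gamma already connected.
delta zeta (23): skip — zeta and delta already connected.
eta theta (23): add — endpoints in different components.
MST edges: epsilon theta, kappa zeta, iota zeta, iota theta, delta epsilon, delta gamma, eta theta; total weight 1+8+9+13+15+18+23 = 87.

87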